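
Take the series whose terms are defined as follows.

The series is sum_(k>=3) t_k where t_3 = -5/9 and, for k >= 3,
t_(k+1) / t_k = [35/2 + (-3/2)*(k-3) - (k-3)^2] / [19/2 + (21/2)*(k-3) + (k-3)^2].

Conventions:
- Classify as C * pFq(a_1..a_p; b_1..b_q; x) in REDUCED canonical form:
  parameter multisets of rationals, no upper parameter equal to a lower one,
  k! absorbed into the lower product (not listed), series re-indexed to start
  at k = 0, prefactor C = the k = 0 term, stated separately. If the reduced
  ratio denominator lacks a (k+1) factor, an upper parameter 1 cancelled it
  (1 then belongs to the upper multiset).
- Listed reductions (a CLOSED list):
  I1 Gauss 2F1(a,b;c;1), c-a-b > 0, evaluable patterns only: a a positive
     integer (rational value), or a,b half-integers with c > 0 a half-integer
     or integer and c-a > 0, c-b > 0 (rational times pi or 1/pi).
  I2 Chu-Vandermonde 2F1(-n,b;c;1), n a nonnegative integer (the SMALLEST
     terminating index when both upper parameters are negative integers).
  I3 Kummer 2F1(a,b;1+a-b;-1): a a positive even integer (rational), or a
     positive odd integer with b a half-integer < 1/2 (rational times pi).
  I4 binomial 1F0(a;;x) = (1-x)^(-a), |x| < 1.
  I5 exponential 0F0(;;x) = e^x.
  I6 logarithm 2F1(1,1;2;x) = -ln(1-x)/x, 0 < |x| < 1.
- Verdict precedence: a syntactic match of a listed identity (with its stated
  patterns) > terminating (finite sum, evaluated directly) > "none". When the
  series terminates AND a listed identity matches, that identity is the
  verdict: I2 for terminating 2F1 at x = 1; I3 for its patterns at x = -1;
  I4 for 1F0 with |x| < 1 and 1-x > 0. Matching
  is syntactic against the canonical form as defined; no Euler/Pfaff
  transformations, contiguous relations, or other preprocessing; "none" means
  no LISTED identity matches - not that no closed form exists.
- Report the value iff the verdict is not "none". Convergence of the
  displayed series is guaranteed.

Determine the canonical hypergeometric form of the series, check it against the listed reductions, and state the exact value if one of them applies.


Key observation: t_0 being -5/9, roots of the ratio polynomials (C = -5/9) are the negated parameters.
Term ratio: r(k) = (-1) * (k-7/2) (k+5) / [(k+19/2) (k+1)] - rational; roots negated = parameters, x = (-1), C = -5/9.

At argument -1: a 2F1 with upper {-7/2, 5}, lower {19/2}, scaled by C = -5/9. Verdict: this is Kummer (I3) (x = -1; c = 19/2 equals 1+a-b for upper {-7/2, 5}: listed pattern). Exact value: (-425425/524288) * pi.


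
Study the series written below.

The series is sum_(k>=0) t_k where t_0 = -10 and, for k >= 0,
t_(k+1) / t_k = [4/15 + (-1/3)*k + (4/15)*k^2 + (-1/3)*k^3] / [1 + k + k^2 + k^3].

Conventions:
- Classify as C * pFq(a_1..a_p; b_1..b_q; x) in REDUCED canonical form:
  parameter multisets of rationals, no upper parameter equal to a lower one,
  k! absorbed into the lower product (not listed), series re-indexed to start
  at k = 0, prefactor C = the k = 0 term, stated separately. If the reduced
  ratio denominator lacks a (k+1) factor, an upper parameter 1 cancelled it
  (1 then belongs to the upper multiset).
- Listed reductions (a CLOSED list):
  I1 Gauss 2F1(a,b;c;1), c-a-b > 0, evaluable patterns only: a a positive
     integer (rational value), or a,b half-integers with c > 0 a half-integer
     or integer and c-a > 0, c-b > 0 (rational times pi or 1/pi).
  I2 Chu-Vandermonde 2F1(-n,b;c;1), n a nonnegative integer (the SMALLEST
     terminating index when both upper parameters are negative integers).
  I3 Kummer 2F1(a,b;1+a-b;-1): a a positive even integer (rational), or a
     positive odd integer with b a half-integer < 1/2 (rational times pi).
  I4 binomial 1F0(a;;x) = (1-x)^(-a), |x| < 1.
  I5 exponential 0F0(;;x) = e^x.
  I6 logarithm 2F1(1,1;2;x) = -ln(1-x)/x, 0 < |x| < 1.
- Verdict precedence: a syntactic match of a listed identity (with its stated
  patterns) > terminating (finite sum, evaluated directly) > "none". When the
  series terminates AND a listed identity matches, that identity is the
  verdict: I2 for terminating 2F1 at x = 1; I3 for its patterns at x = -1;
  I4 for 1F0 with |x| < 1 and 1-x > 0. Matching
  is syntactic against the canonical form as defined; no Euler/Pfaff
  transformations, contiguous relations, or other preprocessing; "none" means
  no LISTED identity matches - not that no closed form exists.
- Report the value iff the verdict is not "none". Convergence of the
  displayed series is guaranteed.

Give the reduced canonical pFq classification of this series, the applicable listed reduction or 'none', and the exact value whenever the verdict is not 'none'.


First insight: from the first term -10: factor the ratio over Q (C = -10, x = -1/3): negated roots = parameters.
Term ratio: r(k) = (-1/3) * (k-4/5) / [(k+1)] ; factor over Q: parameters, x = (-1/3), and C = -10.

Classification (C = -10): 1F0 with upper {-4/5}, lower {-}, argument x = -1/3. Verdict (x = -1/3): the I4 binomial reduction applies (the 1F0 binomial series: exponent 4/5, x = -1/3). Its exact value is (-10) * (4/3)^(4/5).


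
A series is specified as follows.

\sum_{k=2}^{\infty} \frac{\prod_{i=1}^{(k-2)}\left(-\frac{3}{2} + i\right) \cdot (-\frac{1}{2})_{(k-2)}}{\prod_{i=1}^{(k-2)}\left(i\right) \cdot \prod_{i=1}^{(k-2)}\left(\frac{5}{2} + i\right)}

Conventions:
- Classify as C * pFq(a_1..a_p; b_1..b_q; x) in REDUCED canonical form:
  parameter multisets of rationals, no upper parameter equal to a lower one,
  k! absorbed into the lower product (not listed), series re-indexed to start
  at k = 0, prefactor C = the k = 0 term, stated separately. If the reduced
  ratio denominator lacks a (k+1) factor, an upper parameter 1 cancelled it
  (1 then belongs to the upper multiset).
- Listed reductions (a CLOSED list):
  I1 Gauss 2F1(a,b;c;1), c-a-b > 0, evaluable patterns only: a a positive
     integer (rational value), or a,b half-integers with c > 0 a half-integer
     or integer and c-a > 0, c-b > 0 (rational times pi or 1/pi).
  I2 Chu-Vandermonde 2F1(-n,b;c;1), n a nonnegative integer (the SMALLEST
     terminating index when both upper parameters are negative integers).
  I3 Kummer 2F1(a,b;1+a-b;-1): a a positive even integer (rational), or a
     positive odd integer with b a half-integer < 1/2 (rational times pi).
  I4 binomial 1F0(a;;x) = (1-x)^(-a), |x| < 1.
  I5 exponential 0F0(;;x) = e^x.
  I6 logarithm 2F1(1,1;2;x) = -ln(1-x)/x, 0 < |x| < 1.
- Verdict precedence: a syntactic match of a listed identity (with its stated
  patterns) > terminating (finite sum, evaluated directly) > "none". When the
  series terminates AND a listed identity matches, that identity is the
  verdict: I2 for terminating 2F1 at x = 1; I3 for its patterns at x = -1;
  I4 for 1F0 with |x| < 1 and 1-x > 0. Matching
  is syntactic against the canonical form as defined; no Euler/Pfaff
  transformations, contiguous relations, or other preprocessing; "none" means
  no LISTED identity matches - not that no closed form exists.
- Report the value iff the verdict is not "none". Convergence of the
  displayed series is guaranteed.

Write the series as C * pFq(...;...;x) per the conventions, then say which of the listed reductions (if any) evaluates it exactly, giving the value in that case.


With C = 1: the canonical form is 2F1(-\frac{1}{2}, -\frac{1}{2}; \frac{7}{2}; 1). Verdict (x = 1): Gauss (I1, half-integer pattern) applies (x = 1; upper {-\frac{1}{2}, -\frac{1}{2}} half-integers, c = \frac{7}{2} in the evaluable pattern). Value: \frac{175}{512} \cdot \pi.

The tell: from the first term 1: the running product (C = 1) telescopes to a rising factorial.
Ratio: r(k) = 1 * (k-\frac{1}{2}) (k-\frac{1}{2}) / [(k+\frac{7}{2}) (k+1)] ; factor over Q: parameters, x = 1, and C = 1.


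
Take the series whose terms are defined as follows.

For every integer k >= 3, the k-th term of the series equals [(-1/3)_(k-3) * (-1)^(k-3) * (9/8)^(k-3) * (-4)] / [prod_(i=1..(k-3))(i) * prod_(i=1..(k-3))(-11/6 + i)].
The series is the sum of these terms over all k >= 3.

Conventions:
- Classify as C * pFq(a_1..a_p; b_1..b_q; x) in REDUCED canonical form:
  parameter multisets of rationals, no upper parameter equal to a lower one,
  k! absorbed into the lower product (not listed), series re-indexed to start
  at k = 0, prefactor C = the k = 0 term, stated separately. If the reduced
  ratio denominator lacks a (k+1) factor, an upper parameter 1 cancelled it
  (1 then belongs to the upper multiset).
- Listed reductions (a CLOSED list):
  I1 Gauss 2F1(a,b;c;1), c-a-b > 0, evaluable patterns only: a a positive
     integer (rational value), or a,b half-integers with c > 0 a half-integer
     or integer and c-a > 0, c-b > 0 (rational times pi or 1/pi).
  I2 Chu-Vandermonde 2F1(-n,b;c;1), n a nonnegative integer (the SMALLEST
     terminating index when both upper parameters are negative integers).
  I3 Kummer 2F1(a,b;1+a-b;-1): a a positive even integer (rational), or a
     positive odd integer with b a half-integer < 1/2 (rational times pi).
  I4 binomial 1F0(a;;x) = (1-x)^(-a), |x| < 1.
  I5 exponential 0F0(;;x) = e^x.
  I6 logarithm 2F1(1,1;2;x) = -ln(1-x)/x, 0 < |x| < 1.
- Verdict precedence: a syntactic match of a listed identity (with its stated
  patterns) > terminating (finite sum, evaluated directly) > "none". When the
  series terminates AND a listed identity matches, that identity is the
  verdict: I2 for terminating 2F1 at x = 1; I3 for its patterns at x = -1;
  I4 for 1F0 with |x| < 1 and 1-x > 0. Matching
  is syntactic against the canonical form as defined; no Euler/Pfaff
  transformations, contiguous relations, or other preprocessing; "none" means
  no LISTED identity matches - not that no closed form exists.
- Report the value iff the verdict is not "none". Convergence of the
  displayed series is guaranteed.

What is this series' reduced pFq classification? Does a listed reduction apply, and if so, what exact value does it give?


Classification (C = -4): 1F1 with upper {-1/3}, lower {-5/6}, argument x = -9/8. Verdict: none. Every listed pattern misses the 1F1 form at -9/8, upper {-1/3}.

Structural cue: t_0 = -4 here, and the (-1)^k factor (C = -4) folds into the argument's sign.
Ratio: r(k) = (-9/8) * (k-1/3) / [(k-5/6) (k+1)] - rational in k. x = (-9/8); t_0 = -4; negate the roots.


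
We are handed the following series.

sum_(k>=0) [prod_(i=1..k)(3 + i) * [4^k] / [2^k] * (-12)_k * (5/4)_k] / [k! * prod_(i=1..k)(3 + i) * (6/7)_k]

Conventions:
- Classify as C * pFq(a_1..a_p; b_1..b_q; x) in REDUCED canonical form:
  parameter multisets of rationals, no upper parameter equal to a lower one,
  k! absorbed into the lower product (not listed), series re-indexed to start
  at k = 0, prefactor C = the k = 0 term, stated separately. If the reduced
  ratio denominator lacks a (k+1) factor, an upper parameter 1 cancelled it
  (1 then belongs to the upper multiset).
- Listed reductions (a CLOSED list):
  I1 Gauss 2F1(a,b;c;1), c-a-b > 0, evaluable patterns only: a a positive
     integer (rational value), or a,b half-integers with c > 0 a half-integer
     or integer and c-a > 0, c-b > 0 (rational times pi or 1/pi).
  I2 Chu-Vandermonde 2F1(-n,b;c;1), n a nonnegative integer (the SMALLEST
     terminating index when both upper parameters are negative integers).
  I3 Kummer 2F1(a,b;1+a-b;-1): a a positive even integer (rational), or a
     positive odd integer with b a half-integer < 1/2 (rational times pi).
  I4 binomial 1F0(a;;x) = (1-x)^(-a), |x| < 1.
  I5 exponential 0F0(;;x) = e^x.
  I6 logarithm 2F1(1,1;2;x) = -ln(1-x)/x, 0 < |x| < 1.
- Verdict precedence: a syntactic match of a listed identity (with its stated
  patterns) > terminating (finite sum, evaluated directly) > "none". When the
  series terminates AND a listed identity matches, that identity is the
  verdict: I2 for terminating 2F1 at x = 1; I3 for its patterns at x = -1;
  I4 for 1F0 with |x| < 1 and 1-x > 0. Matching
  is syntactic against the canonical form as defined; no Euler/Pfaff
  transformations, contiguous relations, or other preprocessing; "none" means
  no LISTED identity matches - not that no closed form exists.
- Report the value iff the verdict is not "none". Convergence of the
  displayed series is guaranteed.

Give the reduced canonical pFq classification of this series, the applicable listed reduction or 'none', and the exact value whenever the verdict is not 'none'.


At argument 2: a 2F1 with upper {-12, 5/4}, lower {6/7}, scaled by C = 1. Verdict: terminating. (-12)_k vanishes past k = 12, leaving a 13-term sum, computed directly. Exact value: 64938023886704441/15082022598868992.

The tell: t_0 being 1, the running product (prefactor 1) telescopes to a rising factorial.
Ratio: r(k) = 2 * (k-12) (k+5/4) / [(k+6/7) (k+1)] ; factor over Q: parameters, x = 2, and C = 1.


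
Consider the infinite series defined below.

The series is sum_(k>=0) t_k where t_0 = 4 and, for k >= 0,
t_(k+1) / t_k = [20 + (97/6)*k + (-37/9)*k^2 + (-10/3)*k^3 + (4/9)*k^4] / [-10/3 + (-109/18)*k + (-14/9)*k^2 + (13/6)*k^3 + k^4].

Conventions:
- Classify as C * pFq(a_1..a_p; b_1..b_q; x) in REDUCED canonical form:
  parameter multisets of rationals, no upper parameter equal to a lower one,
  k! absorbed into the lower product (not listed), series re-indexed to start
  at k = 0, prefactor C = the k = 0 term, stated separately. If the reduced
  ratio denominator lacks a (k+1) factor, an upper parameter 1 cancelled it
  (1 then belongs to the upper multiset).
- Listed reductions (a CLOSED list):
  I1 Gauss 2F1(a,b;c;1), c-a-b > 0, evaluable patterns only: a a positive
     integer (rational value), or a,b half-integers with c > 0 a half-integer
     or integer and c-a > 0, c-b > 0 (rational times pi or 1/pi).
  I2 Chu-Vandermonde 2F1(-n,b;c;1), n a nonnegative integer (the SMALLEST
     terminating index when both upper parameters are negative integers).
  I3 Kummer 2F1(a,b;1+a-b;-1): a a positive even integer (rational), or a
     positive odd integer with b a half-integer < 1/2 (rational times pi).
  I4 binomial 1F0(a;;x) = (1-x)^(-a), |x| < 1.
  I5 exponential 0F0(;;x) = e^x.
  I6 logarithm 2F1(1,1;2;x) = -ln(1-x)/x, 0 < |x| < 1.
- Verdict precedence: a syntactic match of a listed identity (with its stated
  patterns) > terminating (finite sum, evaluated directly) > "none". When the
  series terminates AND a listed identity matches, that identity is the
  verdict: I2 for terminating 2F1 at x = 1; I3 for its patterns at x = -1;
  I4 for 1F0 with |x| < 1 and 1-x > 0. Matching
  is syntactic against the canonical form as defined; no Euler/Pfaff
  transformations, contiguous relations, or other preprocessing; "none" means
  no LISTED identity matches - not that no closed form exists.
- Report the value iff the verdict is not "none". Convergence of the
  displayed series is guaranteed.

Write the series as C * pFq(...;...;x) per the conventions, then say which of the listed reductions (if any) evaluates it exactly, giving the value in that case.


Reduced: x = 4/9, 3F2, upper = {-8, -5/2, 3/2}, lower = {-5/3, 4/3}, C = 4. Verdict: terminating (-8 upstairs). 9 nonzero terms in all; added directly. Sum: 3524330063/20234240.

First insight: t_0 being 4, factor the ratio over Q (prefactor 4): negated roots = parameters.
Step ratio: r(k) = (4/9) * (k-8) (k-5/2) (k+3/2) / [(k-5/3) (k+4/3) (k+1)] - rational in k, leading ratio (4/9); with t_0 = 4, classification follows.


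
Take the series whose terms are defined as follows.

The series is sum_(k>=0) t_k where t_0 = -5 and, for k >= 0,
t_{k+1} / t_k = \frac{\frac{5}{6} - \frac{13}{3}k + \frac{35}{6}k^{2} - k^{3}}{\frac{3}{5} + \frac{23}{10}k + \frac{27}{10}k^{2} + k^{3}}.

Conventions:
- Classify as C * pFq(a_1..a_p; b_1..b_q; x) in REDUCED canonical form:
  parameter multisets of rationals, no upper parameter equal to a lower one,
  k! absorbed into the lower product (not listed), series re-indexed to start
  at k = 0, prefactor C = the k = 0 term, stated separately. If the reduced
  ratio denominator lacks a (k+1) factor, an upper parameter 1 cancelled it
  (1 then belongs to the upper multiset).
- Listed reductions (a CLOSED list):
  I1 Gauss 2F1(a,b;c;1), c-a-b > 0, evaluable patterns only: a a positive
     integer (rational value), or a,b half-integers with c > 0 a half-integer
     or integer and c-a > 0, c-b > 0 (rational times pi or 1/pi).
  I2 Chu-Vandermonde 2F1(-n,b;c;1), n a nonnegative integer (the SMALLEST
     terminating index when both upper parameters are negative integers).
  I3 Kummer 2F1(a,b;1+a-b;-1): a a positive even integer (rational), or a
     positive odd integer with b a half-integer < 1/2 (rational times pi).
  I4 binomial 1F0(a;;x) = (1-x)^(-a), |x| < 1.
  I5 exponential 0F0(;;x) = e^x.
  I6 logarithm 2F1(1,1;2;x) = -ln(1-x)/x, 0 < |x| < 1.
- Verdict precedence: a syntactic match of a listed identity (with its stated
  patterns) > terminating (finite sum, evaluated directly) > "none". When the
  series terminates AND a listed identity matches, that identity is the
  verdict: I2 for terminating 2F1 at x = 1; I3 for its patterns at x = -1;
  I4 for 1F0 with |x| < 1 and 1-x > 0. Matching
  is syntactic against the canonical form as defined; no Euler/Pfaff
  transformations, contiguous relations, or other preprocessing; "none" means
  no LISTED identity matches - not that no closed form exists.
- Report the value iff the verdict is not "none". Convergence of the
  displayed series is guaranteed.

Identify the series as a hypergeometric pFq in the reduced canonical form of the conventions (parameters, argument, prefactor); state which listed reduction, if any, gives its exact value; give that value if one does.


x = -1 here; the reduced form reads 3F2, upper {-5, -\frac{1}{2}, -\frac{1}{3}}, lower {\frac{1}{2}, \frac{6}{5}}, C = -5. Verdict: terminating - upper parameter -5 makes this a finite sum (last index 5), evaluated exactly. Its exact value is -\frac{15332256365}{1103350248}.

Key step: with t_0 = -5, the expanded ratio factors over Q; C = -5, roots give parameters.
Step ratio: r(k) = -1 * (k-5) (k-\frac{1}{2}) (k-\frac{1}{3}) / [(k+\frac{1}{2}) (k+\frac{6}{5}) (k+1)] - poly over poly, x = -1 from leading terms; C = -5 at k = 0.


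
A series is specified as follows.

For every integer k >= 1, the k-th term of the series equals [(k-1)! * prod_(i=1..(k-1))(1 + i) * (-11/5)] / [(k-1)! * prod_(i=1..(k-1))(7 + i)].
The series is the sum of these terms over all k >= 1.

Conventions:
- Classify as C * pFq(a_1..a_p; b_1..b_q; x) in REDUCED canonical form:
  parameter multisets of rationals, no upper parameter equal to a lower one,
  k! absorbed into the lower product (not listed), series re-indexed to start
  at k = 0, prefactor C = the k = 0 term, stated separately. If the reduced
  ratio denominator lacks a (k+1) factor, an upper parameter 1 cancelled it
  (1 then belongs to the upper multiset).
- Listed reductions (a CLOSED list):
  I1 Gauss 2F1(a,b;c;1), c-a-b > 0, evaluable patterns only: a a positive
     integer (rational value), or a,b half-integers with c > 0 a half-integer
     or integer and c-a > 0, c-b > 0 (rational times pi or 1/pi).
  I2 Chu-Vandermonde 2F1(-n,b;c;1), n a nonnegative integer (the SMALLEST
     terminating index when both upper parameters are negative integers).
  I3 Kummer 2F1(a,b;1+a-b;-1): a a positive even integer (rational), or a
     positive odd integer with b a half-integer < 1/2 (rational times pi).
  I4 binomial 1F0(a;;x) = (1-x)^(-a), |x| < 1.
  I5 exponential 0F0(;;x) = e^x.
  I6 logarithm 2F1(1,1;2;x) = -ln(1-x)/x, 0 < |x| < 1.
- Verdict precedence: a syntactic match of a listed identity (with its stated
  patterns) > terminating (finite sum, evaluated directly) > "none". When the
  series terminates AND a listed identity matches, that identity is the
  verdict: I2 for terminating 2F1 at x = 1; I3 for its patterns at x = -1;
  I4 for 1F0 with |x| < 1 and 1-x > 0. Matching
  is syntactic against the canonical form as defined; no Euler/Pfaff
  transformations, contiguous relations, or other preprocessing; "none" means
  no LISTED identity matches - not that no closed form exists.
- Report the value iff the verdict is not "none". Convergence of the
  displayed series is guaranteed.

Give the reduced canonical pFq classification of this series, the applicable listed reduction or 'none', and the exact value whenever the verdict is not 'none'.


Canonical form: C = -11/5 times 2F1 with upper {1, 2}, lower {8}, x = 1. Verdict: the Gauss summation I1 fires (x = 1: the Gamma ratio telescopes since c-a-b = 5 > 0 and a = 1 in Z>0). Hence: -77/25.

The tell: x = 1 and the running product (prefactor -11/5) telescopes to a rising factorial.
Step ratio: r(k) = 1 * (k+1) (k+2) / [(k+8) (k+1)] - rational in k, leading ratio 1; with t_0 = -11/5, classification follows.


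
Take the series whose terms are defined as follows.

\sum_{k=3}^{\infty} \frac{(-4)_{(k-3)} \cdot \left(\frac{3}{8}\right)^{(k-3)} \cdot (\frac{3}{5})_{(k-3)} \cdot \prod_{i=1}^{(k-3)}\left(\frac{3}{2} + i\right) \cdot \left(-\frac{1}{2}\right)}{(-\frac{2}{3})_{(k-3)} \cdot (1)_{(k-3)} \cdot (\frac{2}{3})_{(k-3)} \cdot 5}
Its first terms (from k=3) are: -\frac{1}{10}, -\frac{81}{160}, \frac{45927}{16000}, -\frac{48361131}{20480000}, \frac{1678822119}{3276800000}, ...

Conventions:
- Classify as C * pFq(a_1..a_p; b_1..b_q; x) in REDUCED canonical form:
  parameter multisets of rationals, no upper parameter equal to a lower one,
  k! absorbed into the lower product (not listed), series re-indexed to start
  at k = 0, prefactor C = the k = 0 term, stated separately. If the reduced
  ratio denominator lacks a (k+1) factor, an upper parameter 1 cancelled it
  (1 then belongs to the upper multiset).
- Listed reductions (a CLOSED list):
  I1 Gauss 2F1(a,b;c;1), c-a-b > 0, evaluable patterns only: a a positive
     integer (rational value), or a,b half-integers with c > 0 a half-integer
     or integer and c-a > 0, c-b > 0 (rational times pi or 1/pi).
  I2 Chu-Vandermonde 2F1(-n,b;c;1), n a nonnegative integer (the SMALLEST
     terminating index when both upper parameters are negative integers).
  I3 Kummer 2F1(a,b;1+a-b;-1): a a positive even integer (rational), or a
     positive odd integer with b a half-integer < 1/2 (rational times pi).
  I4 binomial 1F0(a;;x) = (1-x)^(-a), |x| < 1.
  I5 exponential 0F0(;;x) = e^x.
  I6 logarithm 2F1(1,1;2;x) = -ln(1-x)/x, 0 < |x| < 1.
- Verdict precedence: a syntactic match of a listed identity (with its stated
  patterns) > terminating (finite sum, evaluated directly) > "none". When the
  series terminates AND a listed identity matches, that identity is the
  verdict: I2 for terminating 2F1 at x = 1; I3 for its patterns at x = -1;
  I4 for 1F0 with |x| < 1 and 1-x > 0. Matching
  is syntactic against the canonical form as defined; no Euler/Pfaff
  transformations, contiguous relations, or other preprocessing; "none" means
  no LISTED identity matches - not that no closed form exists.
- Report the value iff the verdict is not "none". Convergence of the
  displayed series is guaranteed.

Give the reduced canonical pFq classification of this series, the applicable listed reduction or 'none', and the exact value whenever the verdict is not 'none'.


x = \frac{3}{8} here; the reduced form reads 3F2, upper {-4, \frac{3}{5}, \frac{5}{2}}, lower {-\frac{2}{3}, \frac{2}{3}}, C = -\frac{1}{10}. Verdict: terminating. (-4)_k vanishes past k = 4, leaving a 5-term sum, computed directly. Exact value: \frac{1360330759}{3276800000}.

Key step: x = \frac{3}{8} and the running product (prefactor -1/10) telescopes to a rising factorial.
Term ratio: r(k) = \frac{3}{8} * (k-4) (k+\frac{3}{5}) (k+\frac{5}{2}) / [(k-\frac{2}{3}) (k+\frac{2}{3}) (k+1)] - rational in k. x = \frac{3}{8}; t_0 = -\frac{1}{10}; negate the roots.


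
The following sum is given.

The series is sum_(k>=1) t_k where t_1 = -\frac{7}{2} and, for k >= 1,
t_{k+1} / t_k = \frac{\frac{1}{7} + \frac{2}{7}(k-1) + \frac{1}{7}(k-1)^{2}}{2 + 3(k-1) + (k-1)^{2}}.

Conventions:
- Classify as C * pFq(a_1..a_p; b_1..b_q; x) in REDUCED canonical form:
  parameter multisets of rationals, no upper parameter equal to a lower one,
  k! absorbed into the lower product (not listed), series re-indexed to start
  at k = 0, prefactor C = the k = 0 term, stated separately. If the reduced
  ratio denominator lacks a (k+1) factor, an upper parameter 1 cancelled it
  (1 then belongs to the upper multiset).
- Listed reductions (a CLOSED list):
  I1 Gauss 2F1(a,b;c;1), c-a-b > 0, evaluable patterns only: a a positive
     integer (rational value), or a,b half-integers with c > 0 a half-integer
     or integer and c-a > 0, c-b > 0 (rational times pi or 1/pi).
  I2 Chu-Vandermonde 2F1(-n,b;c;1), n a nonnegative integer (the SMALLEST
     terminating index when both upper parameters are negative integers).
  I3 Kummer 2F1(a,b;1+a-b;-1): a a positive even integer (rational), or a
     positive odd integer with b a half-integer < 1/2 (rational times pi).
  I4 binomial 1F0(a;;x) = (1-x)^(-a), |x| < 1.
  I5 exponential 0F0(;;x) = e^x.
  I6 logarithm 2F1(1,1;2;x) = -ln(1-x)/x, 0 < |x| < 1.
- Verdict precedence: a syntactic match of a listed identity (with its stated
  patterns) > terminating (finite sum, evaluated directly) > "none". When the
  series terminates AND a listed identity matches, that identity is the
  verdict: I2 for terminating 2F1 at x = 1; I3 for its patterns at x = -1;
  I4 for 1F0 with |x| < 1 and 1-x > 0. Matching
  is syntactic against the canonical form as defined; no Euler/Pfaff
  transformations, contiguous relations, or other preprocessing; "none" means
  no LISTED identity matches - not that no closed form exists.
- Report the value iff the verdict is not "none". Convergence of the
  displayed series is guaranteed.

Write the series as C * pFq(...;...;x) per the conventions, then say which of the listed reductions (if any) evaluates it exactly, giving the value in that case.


Structural cue: t_0 being -\frac{7}{2}, factor the ratio over Q (prefactor -7/2): negated roots = parameters.
Ratio: r(k) = \frac{1}{7} * (k+1) (k+1) / [(k+2) (k+1)] ; factor over Q: parameters, x = \frac{1}{7}, and C = -\frac{7}{2}.

Classification (C = -\frac{7}{2}): 2F1 with upper {1, 1}, lower {2}, argument x = \frac{1}{7}. Verdict (x = \frac{1}{7}): the I6 logarithm reduction applies (the logarithm: parameters (1,1;2), x = \frac{1}{7}). Sum: \frac{49}{2} \cdot \ln\left(\frac{6}{7}\right).


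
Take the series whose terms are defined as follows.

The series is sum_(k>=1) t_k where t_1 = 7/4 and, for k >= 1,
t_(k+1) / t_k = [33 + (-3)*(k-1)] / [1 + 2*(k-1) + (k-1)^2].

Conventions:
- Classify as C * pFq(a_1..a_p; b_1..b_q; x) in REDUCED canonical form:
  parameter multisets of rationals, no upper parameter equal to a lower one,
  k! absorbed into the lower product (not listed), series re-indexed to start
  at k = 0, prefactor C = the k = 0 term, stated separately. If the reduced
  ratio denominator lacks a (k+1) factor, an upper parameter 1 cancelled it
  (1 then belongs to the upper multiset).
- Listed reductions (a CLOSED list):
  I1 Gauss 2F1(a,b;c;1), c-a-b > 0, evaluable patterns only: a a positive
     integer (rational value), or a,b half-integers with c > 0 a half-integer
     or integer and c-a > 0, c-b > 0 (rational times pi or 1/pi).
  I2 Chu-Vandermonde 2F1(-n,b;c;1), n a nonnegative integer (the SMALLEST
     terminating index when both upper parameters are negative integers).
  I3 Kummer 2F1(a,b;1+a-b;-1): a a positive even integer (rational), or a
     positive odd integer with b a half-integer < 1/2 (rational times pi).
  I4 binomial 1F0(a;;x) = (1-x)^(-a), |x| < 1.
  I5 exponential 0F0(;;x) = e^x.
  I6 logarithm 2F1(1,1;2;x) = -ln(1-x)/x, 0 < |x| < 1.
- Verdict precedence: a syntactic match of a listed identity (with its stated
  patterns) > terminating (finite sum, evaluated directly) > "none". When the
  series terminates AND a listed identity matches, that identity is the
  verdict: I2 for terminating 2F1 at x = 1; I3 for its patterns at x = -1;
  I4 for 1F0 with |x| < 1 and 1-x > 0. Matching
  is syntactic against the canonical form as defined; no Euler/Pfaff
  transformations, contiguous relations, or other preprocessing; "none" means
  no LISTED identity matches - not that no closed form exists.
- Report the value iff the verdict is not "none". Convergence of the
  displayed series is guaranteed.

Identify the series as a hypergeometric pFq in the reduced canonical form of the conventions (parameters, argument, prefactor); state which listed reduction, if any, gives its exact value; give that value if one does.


Reduced: x = -3, 1F1, upper = {-11}, lower = {1}, C = 7/4. Verdict: terminating - upper parameter -11 makes this a finite sum (last index 11), evaluated exactly. Its exact value is 228800107/35200.

The tell: t_0 = 7/4 here, and roots of the ratio polynomials (prefactor 7/4) are the negated parameters.
Consecutive-term ratio: r(k) = (-3) * (k-11) / [(k+1) (k+1)] - poly over poly, x = (-3) from leading terms; C = 7/4 at k = 0.


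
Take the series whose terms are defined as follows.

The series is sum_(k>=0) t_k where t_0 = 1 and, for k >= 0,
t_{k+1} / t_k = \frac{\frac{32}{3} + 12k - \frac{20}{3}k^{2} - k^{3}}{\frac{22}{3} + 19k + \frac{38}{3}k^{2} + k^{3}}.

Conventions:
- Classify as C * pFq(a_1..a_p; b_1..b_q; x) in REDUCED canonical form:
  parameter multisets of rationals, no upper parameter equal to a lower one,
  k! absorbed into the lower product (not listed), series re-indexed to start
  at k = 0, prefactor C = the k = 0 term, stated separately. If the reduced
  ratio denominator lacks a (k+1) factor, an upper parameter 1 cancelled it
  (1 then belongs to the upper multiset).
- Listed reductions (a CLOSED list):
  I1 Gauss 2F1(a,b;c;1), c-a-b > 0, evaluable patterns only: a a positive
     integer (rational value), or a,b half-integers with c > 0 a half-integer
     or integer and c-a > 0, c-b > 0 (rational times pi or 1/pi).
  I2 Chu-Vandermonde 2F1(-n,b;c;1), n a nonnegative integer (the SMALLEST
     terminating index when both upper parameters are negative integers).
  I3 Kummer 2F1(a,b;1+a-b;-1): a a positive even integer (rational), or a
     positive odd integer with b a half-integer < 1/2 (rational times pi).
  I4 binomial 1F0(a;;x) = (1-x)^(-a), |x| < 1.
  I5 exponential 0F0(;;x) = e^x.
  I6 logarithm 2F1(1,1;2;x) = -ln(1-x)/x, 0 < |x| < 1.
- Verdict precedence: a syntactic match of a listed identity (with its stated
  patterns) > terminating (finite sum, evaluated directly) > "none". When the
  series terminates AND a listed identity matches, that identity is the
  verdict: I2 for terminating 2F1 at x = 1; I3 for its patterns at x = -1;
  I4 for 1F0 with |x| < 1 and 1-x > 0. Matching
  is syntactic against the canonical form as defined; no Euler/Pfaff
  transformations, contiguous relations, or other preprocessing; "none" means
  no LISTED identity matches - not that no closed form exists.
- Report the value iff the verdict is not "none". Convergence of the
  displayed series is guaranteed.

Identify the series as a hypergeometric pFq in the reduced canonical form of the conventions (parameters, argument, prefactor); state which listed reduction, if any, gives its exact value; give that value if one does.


This is 1 * 2F1(-2, 8; 11; -1) in reduced canonical form. Verdict at x = -1: the Kummer evaluation I3 matches (x = -1; c = 11 equals 1+a-b for upper {-2, 8}: listed pattern). Sum: 3.

The tell: with t_0 = 1, factor the ratio over Q (C = 1): negated roots = parameters.
Term ratio: r(k) = -1 * (k-2) (k+8) / [(k+11) (k+1)] - rational; roots negated = parameters, x = -1, C = 1.


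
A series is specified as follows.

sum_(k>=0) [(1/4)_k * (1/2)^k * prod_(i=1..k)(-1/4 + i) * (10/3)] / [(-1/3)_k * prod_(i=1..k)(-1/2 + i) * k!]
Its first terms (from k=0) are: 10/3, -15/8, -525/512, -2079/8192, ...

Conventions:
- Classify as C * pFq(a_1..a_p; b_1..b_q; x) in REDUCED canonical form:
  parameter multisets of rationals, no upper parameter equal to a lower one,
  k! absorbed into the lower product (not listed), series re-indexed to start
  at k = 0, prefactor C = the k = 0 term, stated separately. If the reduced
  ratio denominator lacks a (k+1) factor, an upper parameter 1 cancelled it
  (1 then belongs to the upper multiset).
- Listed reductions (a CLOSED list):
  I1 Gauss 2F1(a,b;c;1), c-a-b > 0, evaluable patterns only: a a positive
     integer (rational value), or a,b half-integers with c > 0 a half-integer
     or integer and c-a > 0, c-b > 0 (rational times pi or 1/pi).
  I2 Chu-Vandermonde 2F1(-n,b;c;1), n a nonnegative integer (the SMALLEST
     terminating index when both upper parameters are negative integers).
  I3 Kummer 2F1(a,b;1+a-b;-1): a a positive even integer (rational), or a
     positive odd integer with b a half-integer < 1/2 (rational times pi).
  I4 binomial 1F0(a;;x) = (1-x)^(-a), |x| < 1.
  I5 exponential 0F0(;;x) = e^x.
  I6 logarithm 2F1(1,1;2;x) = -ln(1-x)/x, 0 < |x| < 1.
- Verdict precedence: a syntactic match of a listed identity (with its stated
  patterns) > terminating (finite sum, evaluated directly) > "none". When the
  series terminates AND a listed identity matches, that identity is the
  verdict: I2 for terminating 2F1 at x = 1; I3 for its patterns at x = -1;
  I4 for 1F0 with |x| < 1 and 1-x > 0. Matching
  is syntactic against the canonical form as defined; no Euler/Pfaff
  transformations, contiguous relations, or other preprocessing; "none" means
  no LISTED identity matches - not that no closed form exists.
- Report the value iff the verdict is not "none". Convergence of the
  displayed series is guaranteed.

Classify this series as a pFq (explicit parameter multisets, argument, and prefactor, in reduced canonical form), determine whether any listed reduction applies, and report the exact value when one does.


This is 10/3 * 2F2(1/4, 3/4; -1/3, 1/2; 1/2) in reduced canonical form. Verdict: none - this 2F2 at x = 1/2 matches no listed pattern, and upper {1/4, 3/4} holds no stopper.

First insight: x = (1/2) and the running product (C = 10/3) telescopes to a rising factorial.
Step ratio: r(k) = (1/2) * (k+1/4) (k+3/4) / [(k-1/3) (k+1/2) (k+1)] - rational in k. x = (1/2); t_0 = 10/3; negate the roots.


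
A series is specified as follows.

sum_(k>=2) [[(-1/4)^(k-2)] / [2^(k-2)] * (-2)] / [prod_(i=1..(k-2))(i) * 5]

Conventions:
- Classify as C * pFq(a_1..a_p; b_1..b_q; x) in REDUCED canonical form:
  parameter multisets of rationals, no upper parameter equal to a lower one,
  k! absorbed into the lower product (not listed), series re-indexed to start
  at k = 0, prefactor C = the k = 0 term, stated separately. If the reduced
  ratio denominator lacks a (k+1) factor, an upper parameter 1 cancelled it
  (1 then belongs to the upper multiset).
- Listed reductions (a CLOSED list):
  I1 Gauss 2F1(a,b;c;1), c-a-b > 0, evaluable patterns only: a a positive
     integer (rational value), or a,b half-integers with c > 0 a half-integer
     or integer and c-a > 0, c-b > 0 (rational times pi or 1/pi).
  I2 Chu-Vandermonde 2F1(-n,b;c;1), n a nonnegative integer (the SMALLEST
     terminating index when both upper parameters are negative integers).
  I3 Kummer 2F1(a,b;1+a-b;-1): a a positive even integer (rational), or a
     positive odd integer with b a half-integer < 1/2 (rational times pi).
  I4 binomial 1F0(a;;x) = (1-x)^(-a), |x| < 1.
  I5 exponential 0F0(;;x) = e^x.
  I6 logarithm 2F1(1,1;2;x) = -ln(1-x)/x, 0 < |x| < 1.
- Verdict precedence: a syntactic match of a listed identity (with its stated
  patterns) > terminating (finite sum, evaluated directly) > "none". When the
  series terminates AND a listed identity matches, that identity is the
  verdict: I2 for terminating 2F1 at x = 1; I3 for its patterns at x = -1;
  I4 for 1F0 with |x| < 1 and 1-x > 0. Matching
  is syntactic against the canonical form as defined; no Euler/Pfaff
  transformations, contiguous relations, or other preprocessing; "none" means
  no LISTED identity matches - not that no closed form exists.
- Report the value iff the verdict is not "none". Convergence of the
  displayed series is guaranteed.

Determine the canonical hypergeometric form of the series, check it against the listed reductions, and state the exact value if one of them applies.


Key step: t_0 being -2/5, the constant factors (prefactor -2/5) combine into one prefactor.
Ratio: r(k) = (-1/8) * 1 / [(k+1)] - rational in k. x = (-1/8); t_0 = -2/5; negate the roots.

Prefactor -2/5, argument -1/8: 0F0 with upper {-} over lower {-}. Verdict: exponential (I5) fires (the 0F0 exponential series at x = -1/8). Exact value: (-2/5) * e^(-1/8).


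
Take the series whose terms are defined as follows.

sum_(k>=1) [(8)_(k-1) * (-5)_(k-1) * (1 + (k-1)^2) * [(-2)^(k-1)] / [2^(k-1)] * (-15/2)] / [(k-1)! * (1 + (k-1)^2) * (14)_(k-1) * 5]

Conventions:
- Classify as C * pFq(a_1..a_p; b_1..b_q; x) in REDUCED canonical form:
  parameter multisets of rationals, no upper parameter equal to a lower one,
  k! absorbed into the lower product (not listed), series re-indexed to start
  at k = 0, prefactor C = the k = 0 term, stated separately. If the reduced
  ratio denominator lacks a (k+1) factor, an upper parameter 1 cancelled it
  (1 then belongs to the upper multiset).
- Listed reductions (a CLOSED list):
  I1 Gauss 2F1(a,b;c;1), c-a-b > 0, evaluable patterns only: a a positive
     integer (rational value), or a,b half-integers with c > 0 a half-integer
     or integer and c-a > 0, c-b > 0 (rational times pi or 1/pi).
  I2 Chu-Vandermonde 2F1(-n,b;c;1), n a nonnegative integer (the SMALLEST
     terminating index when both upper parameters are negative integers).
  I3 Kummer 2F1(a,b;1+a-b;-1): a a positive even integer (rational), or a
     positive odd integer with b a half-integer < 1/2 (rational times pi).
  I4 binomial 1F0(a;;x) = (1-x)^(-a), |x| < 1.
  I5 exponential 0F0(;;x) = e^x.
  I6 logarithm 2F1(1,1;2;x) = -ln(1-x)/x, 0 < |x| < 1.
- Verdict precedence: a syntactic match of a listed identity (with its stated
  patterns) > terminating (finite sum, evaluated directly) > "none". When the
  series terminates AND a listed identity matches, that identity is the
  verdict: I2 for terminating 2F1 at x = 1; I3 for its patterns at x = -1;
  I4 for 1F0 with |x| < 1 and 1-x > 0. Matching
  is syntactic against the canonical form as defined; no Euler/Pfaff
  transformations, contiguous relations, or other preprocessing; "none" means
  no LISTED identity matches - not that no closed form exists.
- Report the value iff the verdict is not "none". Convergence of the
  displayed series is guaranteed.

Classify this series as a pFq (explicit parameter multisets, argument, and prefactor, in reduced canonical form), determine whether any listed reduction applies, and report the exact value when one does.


Key observation: from the first term -3/2: the factor k^2 + 1 cancels (top and bottom), leaving prefactor -3/2.
Adjacent-term ratio: r(k) = (-1) * (k-5) (k+8) / [(k+14) (k+1)] - rational; roots negated = parameters, x = (-1), C = -3/2.

x = -1 here; the reduced form reads 2F1, upper {-5, 8}, lower {14}, C = -3/2. Verdict: Kummer (I3) fires (x = -1; c = 14 equals 1+a-b for upper {-5, 8}: listed pattern). Hence: -429/28.


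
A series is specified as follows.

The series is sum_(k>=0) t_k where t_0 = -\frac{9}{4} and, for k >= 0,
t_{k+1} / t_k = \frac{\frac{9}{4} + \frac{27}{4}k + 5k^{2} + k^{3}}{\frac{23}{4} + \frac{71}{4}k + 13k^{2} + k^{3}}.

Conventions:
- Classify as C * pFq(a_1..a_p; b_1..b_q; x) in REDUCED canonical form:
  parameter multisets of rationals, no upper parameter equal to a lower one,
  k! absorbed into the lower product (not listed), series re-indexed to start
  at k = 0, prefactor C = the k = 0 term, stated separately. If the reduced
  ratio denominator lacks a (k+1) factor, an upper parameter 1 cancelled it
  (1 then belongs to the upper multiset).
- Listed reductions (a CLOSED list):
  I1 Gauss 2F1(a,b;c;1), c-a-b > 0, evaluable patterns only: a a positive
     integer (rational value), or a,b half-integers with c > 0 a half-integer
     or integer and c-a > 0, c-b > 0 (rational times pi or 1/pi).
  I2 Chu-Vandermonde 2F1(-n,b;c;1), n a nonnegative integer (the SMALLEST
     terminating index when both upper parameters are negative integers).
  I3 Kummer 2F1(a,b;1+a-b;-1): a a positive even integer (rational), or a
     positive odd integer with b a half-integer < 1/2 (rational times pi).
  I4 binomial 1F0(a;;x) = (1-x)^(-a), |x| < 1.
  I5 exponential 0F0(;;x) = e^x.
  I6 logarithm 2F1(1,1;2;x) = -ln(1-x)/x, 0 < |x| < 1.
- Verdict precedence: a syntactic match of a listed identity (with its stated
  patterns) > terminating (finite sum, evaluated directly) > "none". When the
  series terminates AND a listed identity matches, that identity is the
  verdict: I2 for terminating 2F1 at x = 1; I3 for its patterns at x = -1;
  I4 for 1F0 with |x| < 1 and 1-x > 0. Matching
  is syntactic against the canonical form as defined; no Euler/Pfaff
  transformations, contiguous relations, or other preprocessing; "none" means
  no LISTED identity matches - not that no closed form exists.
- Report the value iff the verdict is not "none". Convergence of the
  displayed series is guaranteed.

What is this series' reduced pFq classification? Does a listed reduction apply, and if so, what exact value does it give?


This is -\frac{9}{4} * 2F1(\frac{3}{2}, 3; \frac{23}{2}; 1) in reduced canonical form. Verdict: Gauss's theorem (I1) fires (x = 1: the Gamma ratio telescopes since c-a-b = 7 > 0 and a = 3 in Z>0). Value: -\frac{969}{256}.

Key step: from the first term -\frac{9}{4}: the ratio is unreduced: k + 1/2 divides both sides (C = -9/4, x = 1).
Step ratio: r(k) = 1 * (k+\frac{3}{2}) (k+3) / [(k+\frac{23}{2}) (k+1)] - rational in k. x = 1; t_0 = -\frac{9}{4}; negate the roots.
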